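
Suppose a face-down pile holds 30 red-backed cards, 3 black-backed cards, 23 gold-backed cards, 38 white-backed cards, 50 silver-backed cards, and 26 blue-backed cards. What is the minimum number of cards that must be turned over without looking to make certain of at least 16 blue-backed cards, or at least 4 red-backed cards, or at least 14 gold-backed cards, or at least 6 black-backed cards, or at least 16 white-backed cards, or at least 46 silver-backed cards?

The worst case stops just short of every target: 3 red-backed, all 3 black-backed, 13 gold-backed, 15 white-backed, 45 silver-backed, 15 blue-backed — 3 + 3 + 13 + 15 + 45 + 15 = 94 cards.
One more card must push some back color to its target, so 94 + 1 = 95.

95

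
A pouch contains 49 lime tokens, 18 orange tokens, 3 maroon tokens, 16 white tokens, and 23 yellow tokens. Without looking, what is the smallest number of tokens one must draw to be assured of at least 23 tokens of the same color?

82

In the worst case we take at most 22 of each color, but all 18 orange, all 3 maroon, and all 16 white (fewer than 22), giving 22 + 18 + 3 + 16 + 22 = 81.
One more token then forces some color to 23, so 81 + 1 = 82.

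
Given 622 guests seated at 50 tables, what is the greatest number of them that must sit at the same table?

The 622 guests fall into 50 tables.
If each of the 50 tables held at most 12, the total would be at most 50 × 12 = 600 < 622, a contradiction.
So at least one holds ⌈622/50⌉ = 13.

13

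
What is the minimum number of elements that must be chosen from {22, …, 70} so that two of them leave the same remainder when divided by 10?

11

Group the integers by remainder mod 10; there are 10 residue classes, each nonempty in this range.
Choosing one from each class (10 integers) avoids any shared remainder.
One more choice must repeat a class, so two differ by a multiple of 10. Hence 10 + 1 = 11.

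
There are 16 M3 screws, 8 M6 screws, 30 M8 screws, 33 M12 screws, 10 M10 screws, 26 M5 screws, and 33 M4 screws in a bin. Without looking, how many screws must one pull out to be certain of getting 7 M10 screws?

The worst case draws every non-M10 screw first: 16 + 8 + 30 + 33 + 26 + 33 = 146.
The next 7 draws are then forced to be M10, giving 146 + 7 = 153.

153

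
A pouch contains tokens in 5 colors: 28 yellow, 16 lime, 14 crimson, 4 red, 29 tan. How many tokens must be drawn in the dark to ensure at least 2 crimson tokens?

79

The worst case draws every non-crimson token first: 28 + 16 + 4 + 29 = 77.
The next 2 draws are then forced to be crimson, giving 77 + 2 = 79.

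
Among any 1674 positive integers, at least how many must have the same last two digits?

There are 100 possible two-digit endings, which serve as the pigeonholes.
If each of the 100 possible two-digit endings held at most 16, the total would be at most 100 × 16 = 1600 < 1674, a contradiction.
So at least one holds ⌈1674/100⌉ = 17.

17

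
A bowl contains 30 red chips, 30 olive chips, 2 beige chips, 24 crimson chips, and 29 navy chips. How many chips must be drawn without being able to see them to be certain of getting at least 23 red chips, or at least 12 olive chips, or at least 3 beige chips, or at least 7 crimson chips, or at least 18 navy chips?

59

The worst case stops just short of every target: 22 red, 11 olive, 2 beige, 6 crimson, 17 navy — 22 + 11 + 2 + 6 + 17 = 58 chips.
One more chip must push some color to its target, so 58 + 1 = 59.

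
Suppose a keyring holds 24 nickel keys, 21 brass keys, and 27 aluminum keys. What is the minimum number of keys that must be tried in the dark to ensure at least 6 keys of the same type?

Treat the 3 types as pigeonholes.
The worst case takes 5 keys of each type without reaching 6 of any: 3 × 5 = 15.
The next key must bring some type to 6, so 15 + 1 = 16.

16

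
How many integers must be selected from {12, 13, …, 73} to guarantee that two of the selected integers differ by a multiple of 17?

18

Group the integers by remainder mod 17; there are 17 residue classes, each nonempty in this range.
Choosing one from each class (17 integers) avoids any shared remainder.
One more choice must repeat a class, so two differ by a multiple of 17. Hence 17 + 1 = 18.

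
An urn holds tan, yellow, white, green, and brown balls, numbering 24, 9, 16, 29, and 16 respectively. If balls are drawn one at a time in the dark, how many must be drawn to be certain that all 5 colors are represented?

86

The hardest color to obtain is yellow: we could draw every other ball first — 94 − 9 = 85 balls — without a single yellow one.
The next draw must be yellow, so 85 + 1 = 86.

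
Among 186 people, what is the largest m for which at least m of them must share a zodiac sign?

16

If each of the 12 zodiac signs held at most 15, the total would be at most 12 × 15 = 180 < 186, a contradiction.
So at least one holds ⌈186/12⌉ = 16.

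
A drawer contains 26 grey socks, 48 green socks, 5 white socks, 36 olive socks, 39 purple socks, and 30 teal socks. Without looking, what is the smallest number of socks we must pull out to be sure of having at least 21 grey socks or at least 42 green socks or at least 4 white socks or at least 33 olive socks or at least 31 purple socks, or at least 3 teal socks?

The worst case stops just short of every target: 20 grey, 41 green, 3 white, 32 olive, 30 purple, 2 teal — 20 + 41 + 3 + 32 + 30 + 2 = 128 socks.
One more sock must push some color to its target, so 128 + 1 = 129.

129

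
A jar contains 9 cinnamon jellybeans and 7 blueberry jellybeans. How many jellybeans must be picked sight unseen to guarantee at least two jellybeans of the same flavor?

Treat the 2 flavors as pigeonholes.
The worst case takes 1 jellybean of each flavor without reaching 2 of any: 2 × 1 = 2.
The next jellybean must bring some flavor to 2, so 2 + 1 = 3.

3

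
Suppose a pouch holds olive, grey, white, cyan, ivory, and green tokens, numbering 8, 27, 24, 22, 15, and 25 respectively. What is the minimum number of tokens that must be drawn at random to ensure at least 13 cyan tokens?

To avoid cyan tokens as long as possible, exhaust the other 5 colors first.
The worst case draws every non-cyan token first: 8 + 27 + 24 + 15 + 25 = 99.
The next 13 draws are then forced to be cyan, giving 99 + 13 = 112.

112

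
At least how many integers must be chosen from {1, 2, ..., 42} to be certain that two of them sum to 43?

22

Partition {1, …, 42} into 21 pairs: {1,42}, {2,41}, …, {21,22}.
Choosing 21 integers — say the integers 1 through 21 — takes one from each pair and avoids the property.
Choosing 22 forces two into the same pair by pigeonhole, and those sum to 43. So 22.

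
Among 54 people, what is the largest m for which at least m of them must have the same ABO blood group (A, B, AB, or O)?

14

There are 4 ABO blood groups, which serve as the pigeonholes.
If each of the 4 ABO blood groups held at most 13, the total would be at most 4 × 13 = 52 < 54, a contradiction.
So at least one holds ⌈54/4⌉ = 14.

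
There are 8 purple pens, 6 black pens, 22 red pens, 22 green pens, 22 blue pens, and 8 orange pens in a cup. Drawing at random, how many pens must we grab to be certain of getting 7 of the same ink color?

Treat the 6 ink colors as pigeonholes.
The worst case takes 6 pens of each ink color without reaching 7 of any: 6 × 6 = 36.
The next pen must bring some ink color to 7, so 36 + 1 = 37.

37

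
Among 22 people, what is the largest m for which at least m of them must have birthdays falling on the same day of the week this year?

4

The 22 people fall into 7 days of the week.
If each of the 7 days of the week held at most 3, the total would be at most 7 × 3 = 21 < 22, a contradiction.
So at least one holds ⌈22/7⌉ = 4.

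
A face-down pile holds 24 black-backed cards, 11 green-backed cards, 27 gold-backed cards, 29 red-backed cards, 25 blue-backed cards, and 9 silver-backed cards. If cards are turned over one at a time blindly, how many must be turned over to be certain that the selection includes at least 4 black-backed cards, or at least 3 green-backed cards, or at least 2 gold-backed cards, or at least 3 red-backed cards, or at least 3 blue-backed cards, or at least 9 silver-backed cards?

19

The worst case stops just short of every target: 3 black-backed, 2 green-backed, 1 gold-backed, 2 red-backed, 2 blue-backed, 8 silver-backed — 3 + 2 + 1 + 2 + 2 + 8 = 18 cards.
One more card must push some back color to its target, so 18 + 1 = 19.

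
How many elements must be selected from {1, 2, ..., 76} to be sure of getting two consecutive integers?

39

Partition {1, …, 76} into 38 pairs: {1,2}, {3,4}, …, {75,76}.
Choosing 38 integers — say the 38 even numbers 2, 4, …, 76 — takes one from each pair and avoids the property.
Choosing 39 forces two into the same pair by pigeonhole, and those are consecutive. So 39.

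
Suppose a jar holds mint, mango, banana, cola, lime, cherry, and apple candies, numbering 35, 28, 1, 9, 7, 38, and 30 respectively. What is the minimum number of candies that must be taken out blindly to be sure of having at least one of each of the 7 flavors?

148

The hardest flavor to obtain is banana: we could draw every other candy first — 148 − 1 = 147 candies — without a single banana one.
The next draw must be banana, so 147 + 1 = 148.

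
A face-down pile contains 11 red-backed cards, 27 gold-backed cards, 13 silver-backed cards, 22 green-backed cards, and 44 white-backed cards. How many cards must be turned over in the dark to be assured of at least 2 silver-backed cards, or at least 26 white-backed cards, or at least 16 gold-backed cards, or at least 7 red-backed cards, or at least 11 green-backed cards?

Each of the 5 back colors has its own threshold; avoid all of them simultaneously.
The worst case stops just short of every target: 6 red-backed, 15 gold-backed, 1 silver-backed, 10 green-backed, 25 white-backed — 6 + 15 + 1 + 10 + 25 = 57 cards.
One more card must push some back color to its target, so 57 + 1 = 58.

58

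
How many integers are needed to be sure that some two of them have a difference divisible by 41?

42

Two integers differ by a multiple of 41 exactly when they share a remainder mod 41.
There are 41 residue classes mod 41, so 41 integers can all lie in distinct classes.
One more integer must repeat a residue, giving a difference divisible by 41. So n = 41 + 1 = 42.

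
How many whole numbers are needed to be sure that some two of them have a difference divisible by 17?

Two integers differ by a multiple of 17 exactly when they share a remainder mod 17.
There are 17 residue classes mod 17, so 17 integers can all lie in distinct classes.
One more integer must repeat a residue, giving a difference divisible by 17. So n = 17 + 1 = 18.

18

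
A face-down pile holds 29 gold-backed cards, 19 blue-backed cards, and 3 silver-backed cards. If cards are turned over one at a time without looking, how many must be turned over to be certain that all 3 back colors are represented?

The hardest back color to obtain is silver-backed: we could draw every other card first — 51 − 3 = 48 cards — without a single silver-backed one.
The next draw must be silver-backed, so 48 + 1 = 49.

49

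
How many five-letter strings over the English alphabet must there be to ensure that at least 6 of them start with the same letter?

There are 26 possible first letters acting as pigeonholes.
With 26 × 5 = 130 five-letter strings over the English alphabet we could place exactly 5 in each, with no class reaching 6.
One more forces some class to hold 6, so 130 + 1 = 131.

131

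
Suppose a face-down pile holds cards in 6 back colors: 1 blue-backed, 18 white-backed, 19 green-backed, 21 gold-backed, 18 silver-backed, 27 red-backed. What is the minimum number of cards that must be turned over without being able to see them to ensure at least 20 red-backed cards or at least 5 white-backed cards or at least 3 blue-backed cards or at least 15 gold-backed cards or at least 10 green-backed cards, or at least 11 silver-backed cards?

Each of the 6 back colors has its own threshold; avoid all of them simultaneously.
The worst case stops just short of every target: all 1 blue-backed, 4 white-backed, 9 green-backed, 14 gold-backed, 10 silver-backed, 19 red-backed — 1 + 4 + 9 + 14 + 10 + 19 = 57 cards.
One more card must push some back color to its target, so 57 + 1 = 58.

58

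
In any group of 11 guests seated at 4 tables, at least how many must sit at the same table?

The 11 guests fall into 4 tables.
If each of the 4 tables held at most 2, the total would be at most 4 × 2 = 8 < 11, a contradiction.
So at least one holds ⌈11/4⌉ = 3.

3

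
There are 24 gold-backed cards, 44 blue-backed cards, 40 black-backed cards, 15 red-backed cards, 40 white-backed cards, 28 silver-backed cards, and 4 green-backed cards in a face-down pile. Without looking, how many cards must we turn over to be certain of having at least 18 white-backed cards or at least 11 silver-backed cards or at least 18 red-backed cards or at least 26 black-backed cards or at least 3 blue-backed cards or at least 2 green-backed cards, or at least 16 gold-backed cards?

The worst case stops just short of every target: 15 gold-backed, 2 blue-backed, 25 black-backed, all 15 red-backed, 17 white-backed, 10 silver-backed, 1 green-backed — 15 + 2 + 25 + 15 + 17 + 10 + 1 = 85 cards.
One more card must push some back color to its target, so 85 + 1 = 86.

86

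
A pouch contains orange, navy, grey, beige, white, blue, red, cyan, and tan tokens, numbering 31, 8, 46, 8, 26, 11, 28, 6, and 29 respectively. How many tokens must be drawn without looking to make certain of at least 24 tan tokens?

To avoid tan tokens as long as possible, exhaust the other 8 colors first.
The worst case draws every non-tan token first: 31 + 8 + 46 + 8 + 26 + 11 + 28 + 6 = 164.
The next 24 draws are then forced to be tan, giving 164 + 24 = 188.

188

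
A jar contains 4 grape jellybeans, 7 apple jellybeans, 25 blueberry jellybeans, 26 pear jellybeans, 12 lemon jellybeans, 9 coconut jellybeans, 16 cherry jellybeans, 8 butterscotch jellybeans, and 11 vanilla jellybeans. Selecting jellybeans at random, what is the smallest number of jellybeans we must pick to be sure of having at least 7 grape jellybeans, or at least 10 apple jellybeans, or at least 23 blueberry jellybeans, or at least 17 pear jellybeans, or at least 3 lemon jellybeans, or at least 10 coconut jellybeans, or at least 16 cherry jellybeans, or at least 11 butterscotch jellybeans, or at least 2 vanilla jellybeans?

Each of the 9 flavors has its own threshold; avoid all of them simultaneously.
The worst case stops just short of every target: all 4 grape, all 7 apple, 22 blueberry, 16 pear, 2 lemon, 9 coconut, 15 cherry, all 8 butterscotch, 1 vanilla — 4 + 7 + 22 + 16 + 2 + 9 + 15 + 8 + 1 = 84 jellybeans.
One more jellybean must push some flavor to its target, so 84 + 1 = 85.

85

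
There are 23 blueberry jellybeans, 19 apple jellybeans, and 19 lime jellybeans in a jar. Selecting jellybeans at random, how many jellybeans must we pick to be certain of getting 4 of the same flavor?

10

Treat the 3 flavors as pigeonholes.
The worst case takes 3 jellybeans of each flavor without reaching 4 of any: 3 × 3 = 9.
The next jellybean must bring some flavor to 4, so 9 + 1 = 10.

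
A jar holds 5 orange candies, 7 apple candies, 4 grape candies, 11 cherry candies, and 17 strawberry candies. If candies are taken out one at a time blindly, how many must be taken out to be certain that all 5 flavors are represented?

The hardest flavor to obtain is grape: we could draw every other candy first — 44 − 4 = 40 candies — without a single grape one.
The next draw must be grape, so 40 + 1 = 41.

41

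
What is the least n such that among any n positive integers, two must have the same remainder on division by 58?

59

Two integers differ by a multiple of 58 exactly when they share a remainder mod 58.
There are 58 residue classes mod 58, so 58 integers can all lie in distinct classes.
One more integer must repeat a residue, giving a difference divisible by 58. So n = 58 + 1 = 59.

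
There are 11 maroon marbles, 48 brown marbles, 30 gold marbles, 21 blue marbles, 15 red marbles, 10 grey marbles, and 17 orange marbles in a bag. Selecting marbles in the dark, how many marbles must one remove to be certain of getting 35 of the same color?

139

In the worst case we take at most 34 of each color, but all 11 maroon, all 30 gold, all 21 blue, all 15 red, all 10 grey, and all 17 orange (fewer than 34), giving 11 + 34 + 30 + 21 + 15 + 10 + 17 = 138.
One more marble then forces some color to 35, so 138 + 1 = 139.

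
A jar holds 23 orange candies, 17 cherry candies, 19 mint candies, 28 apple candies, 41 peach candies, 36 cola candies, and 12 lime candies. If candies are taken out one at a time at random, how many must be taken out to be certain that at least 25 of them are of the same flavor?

144

Treat the 7 flavors as pigeonholes.
In the worst case we take at most 24 of each flavor, but all 23 orange, all 17 cherry, all 19 mint, and all 12 lime (fewer than 24), giving 23 + 17 + 19 + 24 + 24 + 24 + 12 = 143.
One more candy then forces some flavor to 25, so 143 + 1 = 144.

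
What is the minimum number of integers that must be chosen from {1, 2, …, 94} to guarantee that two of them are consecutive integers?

48

Partition {1, …, 94} into 47 pairs: {1,2}, {3,4}, …, {93,94}.
Choosing 47 integers — say the 47 even numbers 2, 4, …, 94 — takes one from each pair and avoids the property.
Choosing 48 forces two into the same pair by pigeonhole, and those are consecutive. So 48.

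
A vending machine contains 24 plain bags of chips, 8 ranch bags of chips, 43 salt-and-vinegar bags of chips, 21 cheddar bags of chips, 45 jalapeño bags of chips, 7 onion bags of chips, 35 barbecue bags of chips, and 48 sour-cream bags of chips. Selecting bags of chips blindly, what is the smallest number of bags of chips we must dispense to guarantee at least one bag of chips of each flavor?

The hardest flavor to obtain is onion: we could draw every other bag of chips first — 231 − 7 = 224 bags of chips — without a single onion one.
The next draw must be onion, so 224 + 1 = 225.

225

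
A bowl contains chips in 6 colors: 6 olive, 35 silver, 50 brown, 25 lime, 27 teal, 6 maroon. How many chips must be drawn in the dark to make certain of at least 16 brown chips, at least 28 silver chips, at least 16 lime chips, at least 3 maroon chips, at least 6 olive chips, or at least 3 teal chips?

67

The worst case stops just short of every target: 5 olive, 27 silver, 15 brown, 15 lime, 2 teal, 2 maroon — 5 + 27 + 15 + 15 + 2 + 2 = 66 chips.
One more chip must push some color to its target, so 66 + 1 = 67.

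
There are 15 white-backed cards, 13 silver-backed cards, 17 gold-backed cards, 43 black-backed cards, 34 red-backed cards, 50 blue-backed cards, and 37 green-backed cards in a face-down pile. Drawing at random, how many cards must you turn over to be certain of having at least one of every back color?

The hardest back color to obtain is silver-backed: we could draw every other card first — 209 − 13 = 196 cards — without a single silver-backed one.
The next draw must be silver-backed, so 196 + 1 = 197.

197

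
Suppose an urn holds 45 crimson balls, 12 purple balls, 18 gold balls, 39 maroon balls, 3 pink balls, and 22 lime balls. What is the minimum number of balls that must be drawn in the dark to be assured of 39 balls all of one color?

In the worst case we take at most 38 of each color, but all 12 purple, all 18 gold, all 3 pink, and all 22 lime (fewer than 38), giving 38 + 12 + 18 + 38 + 3 + 22 = 131.
One more ball then forces some color to 39, so 131 + 1 = 132.

132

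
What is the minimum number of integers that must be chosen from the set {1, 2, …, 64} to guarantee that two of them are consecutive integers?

33

Partition {1, …, 64} into 32 pairs: {1,2}, {3,4}, …, {63,64}.
Choosing 32 integers — say the 32 even numbers 2, 4, …, 64 — takes one from each pair and avoids the property.
Choosing 33 forces two into the same pair by pigeonhole, and those are consecutive. So 33.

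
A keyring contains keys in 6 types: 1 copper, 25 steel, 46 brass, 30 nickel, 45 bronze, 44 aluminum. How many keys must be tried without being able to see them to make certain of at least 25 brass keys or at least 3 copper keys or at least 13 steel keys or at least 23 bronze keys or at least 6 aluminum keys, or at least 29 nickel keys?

The worst case stops just short of every target: all 1 copper, 12 steel, 24 brass, 28 nickel, 22 bronze, 5 aluminum — 1 + 12 + 24 + 28 + 22 + 5 = 92 keys.
One more key must push some type to its target, so 92 + 1 = 93.

93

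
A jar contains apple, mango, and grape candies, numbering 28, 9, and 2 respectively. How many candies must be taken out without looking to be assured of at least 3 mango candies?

To avoid mango candies as long as possible, exhaust the other 2 flavors first.
The worst case draws every non-mango candy first: 28 + 2 = 30.
The next 3 draws are then forced to be mango, giving 30 + 3 = 33.

33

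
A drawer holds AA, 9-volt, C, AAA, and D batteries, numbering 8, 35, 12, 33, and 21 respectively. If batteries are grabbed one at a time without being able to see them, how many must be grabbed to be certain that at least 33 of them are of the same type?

106

In the worst case we take at most 32 of each type, but all 8 AA, all 12 C, and all 21 D (fewer than 32), giving 8 + 32 + 12 + 32 + 21 = 105.
One more battery then forces some type to 33, so 105 + 1 = 106.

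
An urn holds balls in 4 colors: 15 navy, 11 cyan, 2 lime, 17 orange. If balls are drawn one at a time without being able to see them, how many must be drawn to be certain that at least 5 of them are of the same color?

In the worst case we take at most 4 of each color, but all 2 lime (fewer than 4), giving 4 + 4 + 2 + 4 = 14.
One more ball then forces some color to 5, so 14 + 1 = 15.

15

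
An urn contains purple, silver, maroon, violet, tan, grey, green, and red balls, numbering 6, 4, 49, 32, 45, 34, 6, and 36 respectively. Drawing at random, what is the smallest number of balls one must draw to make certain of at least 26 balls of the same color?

In the worst case we take at most 25 of each color, but all 6 purple, all 4 silver, and all 6 green (fewer than 25), giving 6 + 4 + 25 + 25 + 25 + 25 + 6 + 25 = 141.
One more ball then forces some color to 26, so 141 + 1 = 142.

142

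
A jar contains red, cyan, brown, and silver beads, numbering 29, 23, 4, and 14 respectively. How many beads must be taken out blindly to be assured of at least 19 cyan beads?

The worst case draws every non-cyan bead first: 29 + 4 + 14 = 47.
The next 19 draws are then forced to be cyan, giving 47 + 19 = 66.

66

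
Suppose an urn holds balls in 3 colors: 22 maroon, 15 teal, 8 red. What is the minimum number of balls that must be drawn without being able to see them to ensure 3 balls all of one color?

7

Treat the 3 colors as pigeonholes.
The worst case takes 2 balls of each color without reaching 3 of any: 3 × 2 = 6.
The next ball must bring some color to 3, so 6 + 1 = 7.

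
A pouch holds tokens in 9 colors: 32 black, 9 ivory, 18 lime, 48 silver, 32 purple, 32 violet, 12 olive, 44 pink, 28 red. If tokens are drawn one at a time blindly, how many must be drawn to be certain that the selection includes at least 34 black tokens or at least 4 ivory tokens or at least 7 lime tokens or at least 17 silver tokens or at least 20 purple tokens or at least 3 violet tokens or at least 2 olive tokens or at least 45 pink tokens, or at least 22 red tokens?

The worst case stops just short of every target: all 32 black, 3 ivory, 6 lime, 16 silver, 19 purple, 2 violet, 1 olive, 44 pink, 21 red — 32 + 3 + 6 + 16 + 19 + 2 + 1 + 44 + 21 = 144 tokens.
One more token must push some color to its target, so 144 + 1 = 145.

145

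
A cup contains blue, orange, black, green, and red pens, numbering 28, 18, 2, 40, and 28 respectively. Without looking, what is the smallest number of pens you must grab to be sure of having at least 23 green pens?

99

The worst case draws every non-green pen first: 28 + 18 + 2 + 28 = 76.
The next 23 draws are then forced to be green, giving 76 + 23 = 99.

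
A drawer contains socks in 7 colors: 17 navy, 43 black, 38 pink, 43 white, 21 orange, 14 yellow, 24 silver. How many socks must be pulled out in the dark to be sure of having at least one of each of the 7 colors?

The hardest color to obtain is yellow: we could draw every other sock first — 200 − 14 = 186 socks — without a single yellow one.
The next draw must be yellow, so 186 + 1 = 187.

187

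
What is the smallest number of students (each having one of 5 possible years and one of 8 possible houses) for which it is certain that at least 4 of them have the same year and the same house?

121

There are 5 × 8 = 40 (year, house) combinations acting as pigeonholes.
With 40 × 3 = 120 students we could place exactly 3 in each, with no (year, house) pair reaching 4.
One more forces some (year, house) pair to hold 4, so 120 + 1 = 121.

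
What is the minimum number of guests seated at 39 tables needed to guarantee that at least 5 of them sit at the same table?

157

There are 39 tables acting as pigeonholes.
With 39 × 4 = 156 guests we could place exactly 4 in each, with no class reaching 5.
One more forces some class to hold 5, so 156 + 1 = 157.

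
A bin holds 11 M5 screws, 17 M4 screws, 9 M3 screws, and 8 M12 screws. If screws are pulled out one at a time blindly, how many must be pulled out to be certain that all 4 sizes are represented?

38

The hardest size to obtain is M12: we could draw every other screw first — 45 − 8 = 37 screws — without a single M12 one.
The next draw must be M12, so 37 + 1 = 38.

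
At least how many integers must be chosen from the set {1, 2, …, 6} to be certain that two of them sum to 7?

4

Partition {1, …, 6} into 3 pairs: {1,6}, {2,5}, …, {3,4}.
Choosing 3 integers — say the integers 1 through 3 — takes one from each pair and avoids the property.
Choosing 4 forces two into the same pair by pigeonhole, and those sum to 7. So 4.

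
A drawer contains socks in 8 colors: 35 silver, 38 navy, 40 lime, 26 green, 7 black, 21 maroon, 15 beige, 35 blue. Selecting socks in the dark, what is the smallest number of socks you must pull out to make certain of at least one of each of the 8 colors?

211

The hardest color to obtain is black: we could draw every other sock first — 217 − 7 = 210 socks — without a single black one.
The next draw must be black, so 210 + 1 = 211.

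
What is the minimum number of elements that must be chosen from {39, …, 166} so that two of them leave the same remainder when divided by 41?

42

Group the integers by remainder mod 41; there are 41 residue classes, each nonempty in this range.
Choosing one from each class (41 integers) avoids any shared remainder.
One more choice must repeat a class, so two differ by a multiple of 41. Hence 41 + 1 = 42.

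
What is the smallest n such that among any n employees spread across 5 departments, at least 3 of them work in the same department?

11

There are 5 departments acting as pigeonholes.
With 5 × 2 = 10 employees we could place exactly 2 in each, with no class reaching 3.
One more forces some class to hold 3, so 10 + 1 = 11.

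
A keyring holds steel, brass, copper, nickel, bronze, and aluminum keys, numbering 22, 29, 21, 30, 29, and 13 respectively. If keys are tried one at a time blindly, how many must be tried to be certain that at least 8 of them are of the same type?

The worst case takes 7 keys of each type without reaching 8 of any: 6 × 7 = 42.
The next key must bring some type to 8, so 42 + 1 = 43.

43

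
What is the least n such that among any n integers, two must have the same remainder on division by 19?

Two integers differ by a multiple of 19 exactly when they share a remainder mod 19.
There are 19 residue classes mod 19, so 19 integers can all lie in distinct classes.
One more integer must repeat a residue, giving a difference divisible by 19. So n = 19 + 1 = 20.

20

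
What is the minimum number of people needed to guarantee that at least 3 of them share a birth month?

There are 12 months of the year acting as pigeonholes.
With 12 × 2 = 24 people we could place exactly 2 in each, with no class reaching 3.
One more forces some class to hold 3, so 24 + 1 = 25.

25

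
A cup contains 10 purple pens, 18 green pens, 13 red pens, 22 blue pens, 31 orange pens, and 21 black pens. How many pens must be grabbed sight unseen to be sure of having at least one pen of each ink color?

106

The hardest ink color to obtain is purple: we could draw every other pen first — 115 − 10 = 105 pens — without a single purple one.
The next draw must be purple, so 105 + 1 = 106.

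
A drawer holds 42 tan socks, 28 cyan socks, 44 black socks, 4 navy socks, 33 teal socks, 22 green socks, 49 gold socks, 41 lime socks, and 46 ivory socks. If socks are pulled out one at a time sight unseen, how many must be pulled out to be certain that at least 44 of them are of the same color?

In the worst case we take at most 43 of each color, but all 42 tan, all 28 cyan, all 4 navy, all 33 teal, all 22 green, and all 41 lime (fewer than 43), giving 42 + 28 + 43 + 4 + 33 + 22 + 43 + 41 + 43 = 299.
One more sock then forces some color to 44, so 299 + 1 = 300.

300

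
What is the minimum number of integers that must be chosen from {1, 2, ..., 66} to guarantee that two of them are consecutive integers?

34

Partition {1, …, 66} into 33 pairs: {1,2}, {3,4}, …, {65,66}.
Choosing 33 integers — say the 33 even numbers 2, 4, …, 66 — takes one from each pair and avoids the property.
Choosing 34 forces two into the same pair by pigeonhole, and those are consecutive. So 34.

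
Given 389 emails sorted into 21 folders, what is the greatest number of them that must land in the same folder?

19

If each of the 21 folders held at most 18, the total would be at most 21 × 18 = 378 < 389, a contradiction.
So at least one holds ⌈389/21⌉ = 19.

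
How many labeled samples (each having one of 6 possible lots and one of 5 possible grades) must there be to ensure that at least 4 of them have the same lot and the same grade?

91

There are 6 × 5 = 30 (lot, grade) combinations acting as pigeonholes.
With 30 × 3 = 90 labeled samples we could place exactly 3 in each, with no (lot, grade) pair reaching 4.
One more forces some (lot, grade) pair to hold 4, so 90 + 1 = 91.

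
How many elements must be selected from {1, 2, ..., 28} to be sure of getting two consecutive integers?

Partition {1, …, 28} into 14 pairs: {1,2}, {3,4}, …, {27,28}.
Choosing 14 integers — say the 14 even numbers 2, 4, …, 28 — takes one from each pair and avoids the property.
Choosing 15 forces two into the same pair by pigeonhole, and those are consecutive. So 15.

15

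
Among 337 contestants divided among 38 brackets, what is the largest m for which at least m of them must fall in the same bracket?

The 337 contestants fall into 38 brackets.
If each of the 38 brackets held at most 8, the total would be at most 38 × 8 = 304 < 337, a contradiction.
So at least one holds ⌈337/38⌉ = 9.

9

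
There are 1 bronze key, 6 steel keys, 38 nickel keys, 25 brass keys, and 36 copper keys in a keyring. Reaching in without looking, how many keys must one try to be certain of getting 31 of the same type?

93

In the worst case we take at most 30 of each type, but all 1 bronze, all 6 steel, and all 25 brass (fewer than 30), giving 1 + 6 + 30 + 25 + 30 = 92.
One more key then forces some type to 31, so 92 + 1 = 93.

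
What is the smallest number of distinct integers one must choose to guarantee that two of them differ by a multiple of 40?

41

Two integers differ by a multiple of 40 exactly when they share a remainder mod 40.
There are 40 residue classes mod 40, so 40 integers can all lie in distinct classes.
One more integer must repeat a residue, giving a difference divisible by 40. So n = 40 + 1 = 41.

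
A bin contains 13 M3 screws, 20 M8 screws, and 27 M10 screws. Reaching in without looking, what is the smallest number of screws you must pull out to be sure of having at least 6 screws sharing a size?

16

The worst case takes 5 screws of each size without reaching 6 of any: 3 × 5 = 15.
The next screw must bring some size to 6, so 15 + 1 = 16.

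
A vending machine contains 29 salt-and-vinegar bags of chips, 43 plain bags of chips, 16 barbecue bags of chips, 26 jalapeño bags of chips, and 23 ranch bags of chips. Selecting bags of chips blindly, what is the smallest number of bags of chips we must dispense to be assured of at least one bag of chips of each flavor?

The hardest flavor to obtain is barbecue: we could draw every other bag of chips first — 137 − 16 = 121 bags of chips — without a single barbecue one.
The next draw must be barbecue, so 121 + 1 = 122.

122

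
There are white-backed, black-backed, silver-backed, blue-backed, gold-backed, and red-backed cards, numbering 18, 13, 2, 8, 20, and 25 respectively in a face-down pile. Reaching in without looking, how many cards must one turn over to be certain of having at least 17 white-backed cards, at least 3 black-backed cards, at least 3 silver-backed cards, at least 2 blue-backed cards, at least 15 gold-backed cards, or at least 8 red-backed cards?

43

The worst case stops just short of every target: 16 white-backed, 2 black-backed, 2 silver-backed, 1 blue-backed, 14 gold-backed, 7 red-backed — 16 + 2 + 2 + 1 + 14 + 7 = 42 cards.
One more card must push some back color to its target, so 42 + 1 = 43.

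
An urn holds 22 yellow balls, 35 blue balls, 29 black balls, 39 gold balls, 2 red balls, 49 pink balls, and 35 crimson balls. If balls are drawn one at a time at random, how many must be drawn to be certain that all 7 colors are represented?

210

The hardest color to obtain is red: we could draw every other ball first — 211 − 2 = 209 balls — without a single red one.
The next draw must be red, so 209 + 1 = 210.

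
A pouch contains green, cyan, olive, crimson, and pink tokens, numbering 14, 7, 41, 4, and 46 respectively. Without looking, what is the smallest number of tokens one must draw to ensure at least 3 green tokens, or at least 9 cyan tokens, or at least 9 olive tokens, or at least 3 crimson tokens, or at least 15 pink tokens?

34

The worst case stops just short of every target: 2 green, all 7 cyan, 8 olive, 2 crimson, 14 pink — 2 + 7 + 8 + 2 + 14 = 33 tokens.
One more token must push some color to its target, so 33 + 1 = 34.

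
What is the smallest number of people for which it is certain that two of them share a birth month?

There are 12 months of the year acting as pigeonholes.
With 12 people we could place one in each, avoiding any repeat.
One more forces some class to hold 2, so 12 + 1 = 13.

13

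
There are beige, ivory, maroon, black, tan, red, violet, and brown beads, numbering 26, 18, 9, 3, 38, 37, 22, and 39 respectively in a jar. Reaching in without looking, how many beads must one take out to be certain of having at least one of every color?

The hardest color to obtain is black: we could draw every other bead first — 192 − 3 = 189 beads — without a single black one.
The next draw must be black, so 189 + 1 = 190.

190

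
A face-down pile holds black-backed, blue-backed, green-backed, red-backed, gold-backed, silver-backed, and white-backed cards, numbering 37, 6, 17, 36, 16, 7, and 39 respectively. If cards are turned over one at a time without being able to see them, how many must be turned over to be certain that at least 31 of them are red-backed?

To avoid red-backed cards as long as possible, exhaust the other 6 back colors first.
The worst case draws every non-red-backed card first: 37 + 6 + 17 + 16 + 7 + 39 = 122.
The next 31 draws are then forced to be red-backed, giving 122 + 31 = 153.

153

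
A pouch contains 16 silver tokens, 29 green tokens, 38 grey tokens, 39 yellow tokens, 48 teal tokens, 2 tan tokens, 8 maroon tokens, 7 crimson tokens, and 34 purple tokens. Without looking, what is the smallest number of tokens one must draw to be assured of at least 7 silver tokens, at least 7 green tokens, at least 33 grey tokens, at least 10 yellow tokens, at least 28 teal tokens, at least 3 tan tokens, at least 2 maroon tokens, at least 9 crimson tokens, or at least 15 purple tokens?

The worst case stops just short of every target: 6 silver, 6 green, 32 grey, 9 yellow, 27 teal, 2 tan, 1 maroon, all 7 crimson, 14 purple — 6 + 6 + 32 + 9 + 27 + 2 + 1 + 7 + 14 = 104 tokens.
One more token must push some color to its target, so 104 + 1 = 105.

105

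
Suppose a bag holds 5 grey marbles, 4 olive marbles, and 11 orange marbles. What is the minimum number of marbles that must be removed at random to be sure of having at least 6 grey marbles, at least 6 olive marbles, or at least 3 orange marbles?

The worst case stops just short of every target: 5 grey, all 4 olive, 2 orange — 5 + 4 + 2 = 11 marbles.
One more marble must push some color to its target, so 11 + 1 = 12.

12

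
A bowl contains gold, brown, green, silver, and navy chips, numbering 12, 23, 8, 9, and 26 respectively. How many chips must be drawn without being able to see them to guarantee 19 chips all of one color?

In the worst case we take at most 18 of each color, but all 12 gold, all 8 green, and all 9 silver (fewer than 18), giving 12 + 18 + 8 + 9 + 18 = 65.
One more chip then forces some color to 19, so 65 + 1 = 66.

66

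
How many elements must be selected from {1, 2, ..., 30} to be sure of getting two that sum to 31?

16

Partition {1, …, 30} into 15 pairs: {1,30}, {2,29}, …, {15,16}.
Choosing 15 integers — say the integers 1 through 15 — takes one from each pair and avoids the property.
Choosing 16 forces two into the same pair by pigeonhole, and those sum to 31. So 16.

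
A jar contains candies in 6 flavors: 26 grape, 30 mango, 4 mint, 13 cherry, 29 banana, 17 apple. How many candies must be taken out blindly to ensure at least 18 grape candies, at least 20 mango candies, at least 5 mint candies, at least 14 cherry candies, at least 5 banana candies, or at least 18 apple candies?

Each of the 6 flavors has its own threshold; avoid all of them simultaneously.
The worst case stops just short of every target: 17 grape, 19 mango, 4 mint, 13 cherry, 4 banana, 17 apple — 17 + 19 + 4 + 13 + 4 + 17 = 74 candies.
One more candy must push some flavor to its target, so 74 + 1 = 75.

75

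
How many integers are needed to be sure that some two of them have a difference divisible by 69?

Two integers differ by a multiple of 69 exactly when they share a remainder mod 69.
There are 69 residue classes mod 69, so 69 integers can all lie in distinct classes.
One more integer must repeat a residue, giving a difference divisible by 69. So n = 69 + 1 = 70.

70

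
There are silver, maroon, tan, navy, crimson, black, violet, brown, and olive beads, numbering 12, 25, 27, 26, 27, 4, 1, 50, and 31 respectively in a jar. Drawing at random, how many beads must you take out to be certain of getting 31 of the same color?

In the worst case we take at most 30 of each color, but all 12 silver, all 25 maroon, all 27 tan, all 26 navy, all 27 crimson, all 4 black, and all 1 violet (fewer than 30), giving 12 + 25 + 27 + 26 + 27 + 4 + 1 + 30 + 30 = 182.
One more bead then forces some color to 31, so 182 + 1 = 183.

183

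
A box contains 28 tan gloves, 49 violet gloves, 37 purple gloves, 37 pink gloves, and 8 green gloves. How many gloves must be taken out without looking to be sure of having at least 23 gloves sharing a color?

In the worst case we take at most 22 of each color, but all 8 green (fewer than 22), giving 22 + 22 + 22 + 22 + 8 = 96.
One more glove then forces some color to 23, so 96 + 1 = 97.

97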